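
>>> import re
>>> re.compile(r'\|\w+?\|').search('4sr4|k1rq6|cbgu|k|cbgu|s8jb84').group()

'|k1rq6|'

The match spans [4:11] → '|k1rq6|'.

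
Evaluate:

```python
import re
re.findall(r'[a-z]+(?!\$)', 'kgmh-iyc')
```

['kgmh', 'iyc']

A negative assertion filters positions out without eating any characters.
Since nothing is captured, `findall` lists the 2 matched substrings directly.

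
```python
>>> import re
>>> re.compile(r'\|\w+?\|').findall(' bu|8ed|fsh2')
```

['|8ed|']

Scanning left to right: at [3:8] → '|8ed|'.
Since nothing is captured, `findall` lists the 1 matched substring directly.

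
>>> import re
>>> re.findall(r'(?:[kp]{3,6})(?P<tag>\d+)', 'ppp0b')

['0']

Because there's exactly one group, `findall` drops the full match and keeps group 1 from the one hit.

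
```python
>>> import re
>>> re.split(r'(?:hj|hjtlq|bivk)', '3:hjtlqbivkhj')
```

`|` is ordered: at each position the engine commits to the first alternative that works.
Matches to split on: at [2:4] → 'hj'; at [7:11] → 'bivk'; at [11:13] → 'hj'.
Each match becomes a cut point; 4 segments remain.

['3:', 'tlq', '', '']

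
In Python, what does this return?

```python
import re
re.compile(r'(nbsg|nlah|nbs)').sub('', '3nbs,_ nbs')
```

'3,_ '

Matches: at [1:4] → 'nbs'; at [7:10] → 'nbs'.
`sub` substitutes '' at each match site.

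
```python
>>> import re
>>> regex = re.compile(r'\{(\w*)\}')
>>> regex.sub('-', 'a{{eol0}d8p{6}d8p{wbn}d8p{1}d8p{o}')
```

'a{-d8p-d8p-d8p-d8p-'

Matches: at [2:8] → '{eol0}'; at [11:14] → '{6}'; at [17:22] → '{wbn}'; at [25:28] → '{1}'; at [31:34] → '{o}'.
`sub` substitutes '-' at each match site.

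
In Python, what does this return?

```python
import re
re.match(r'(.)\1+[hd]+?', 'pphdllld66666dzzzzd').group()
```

'pph'

The backreference `\1` re-matches whatever the first group consumed, character for character.
`re.match` only tries the pattern at the start of the string.
The match spans [0:3] → 'pph'.
Captured: group 1 = 'p'.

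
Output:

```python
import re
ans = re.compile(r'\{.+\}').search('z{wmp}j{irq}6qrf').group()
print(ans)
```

{wmp}j{irq}

`re.search` scans for the first position where the pattern succeeds.
The match spans [1:12] → '{wmp}j{irq}'.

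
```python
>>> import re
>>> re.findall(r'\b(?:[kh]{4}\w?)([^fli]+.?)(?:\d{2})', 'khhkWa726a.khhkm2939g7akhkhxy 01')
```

Pattern: a word boundary (`\b`, zero-width); then exactly 4 of one of [kh], then optionally a word character (non-capturing group); then one or more of any character except [fli], then optionally any character (captured); then exactly 2 of a digit (non-capturing group).
One capturing group, so `findall` returns just the captured substring from the one match — 1 in all.

['a726a.khhkm2939g7akhkhxy ']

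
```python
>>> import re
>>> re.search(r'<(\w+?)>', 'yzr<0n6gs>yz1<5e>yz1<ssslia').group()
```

`re.search` scans for the first position where the pattern succeeds.
The match spans [3:10] → '<0n6gs>'.
Captured: group 1 = '0n6gs'.

'<0n6gs>'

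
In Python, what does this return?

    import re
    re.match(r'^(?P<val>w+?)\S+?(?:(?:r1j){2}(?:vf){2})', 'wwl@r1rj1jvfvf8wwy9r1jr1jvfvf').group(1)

The pattern matches anchored at the start of the string; then one or more of a literal 'w' (lazy) (captured as 'val'); then one or more of a non-whitespace character (lazy); then the literal 'r1j' repeated 2 times, then the literal 'vf' repeated 2 times (non-capturing group).
The `?` after the quantifier makes it lazy — it takes as little as possible before letting the rest of the pattern try.
With `match`, the pattern is implicitly anchored at the beginning.
The match spans [0:29] → 'wwl@r1rj1jvfvf8wwy9r1jr1jvfvf'.
Captured: group 1 = 'w'.

'w'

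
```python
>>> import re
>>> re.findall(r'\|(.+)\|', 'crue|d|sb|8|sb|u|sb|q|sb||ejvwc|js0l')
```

['d|sb|8|sb|u|sb|q|sb||ejvwc']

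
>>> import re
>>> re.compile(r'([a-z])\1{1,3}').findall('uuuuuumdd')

['u', 'u', 'd']

`\1` is not a pattern — it's the concrete string captured by group 1, re-applied verbatim.
Matches: at [0:4] match 'uuuu', group 1 = 'u'; at [4:6] match 'uu', group 1 = 'u'; at [7:9] match 'dd', group 1 = 'd'.
Because there's exactly one group, `findall` drops the full match and keeps group 1 from each hit.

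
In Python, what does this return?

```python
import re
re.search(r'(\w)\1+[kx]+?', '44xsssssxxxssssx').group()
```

`\1` has to match the exact text group 1 already captured.
`re.search` tries every starting position until one works.
The match spans [0:3] → '44x'.
Captured: group 1 = '4'.

'44x'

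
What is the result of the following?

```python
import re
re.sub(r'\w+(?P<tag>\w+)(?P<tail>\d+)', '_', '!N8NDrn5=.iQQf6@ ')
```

Pattern: one or more of a word character; then one or more of a word character (captured as 'tag'); then one or more of a digit (captured as 'tail').
`sub` substitutes '_' at each match site.

'!_=._@ '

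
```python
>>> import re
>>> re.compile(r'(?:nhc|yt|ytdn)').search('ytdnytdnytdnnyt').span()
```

Alternation isn't longest-match — the leftmost alternative that fits at this position is chosen.
The match spans [0:2] → 'yt'.

(0, 2)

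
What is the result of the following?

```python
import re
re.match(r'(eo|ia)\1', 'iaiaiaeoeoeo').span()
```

(0, 4)

`\1` is not a pattern — it's the concrete string captured by group 1, re-applied verbatim.
`match` is anchored at position 0; if the pattern doesn't fit there, it returns None.
The match spans [0:4] → 'iaia'.
Captured: group 1 = 'ia'.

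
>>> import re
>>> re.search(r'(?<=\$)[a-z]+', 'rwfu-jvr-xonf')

None

Lookahead/lookbehind check context without consuming it, so the matched span excludes the asserted characters.
`re.search` tries every starting position until one works.
Here no position works, so the call returns None.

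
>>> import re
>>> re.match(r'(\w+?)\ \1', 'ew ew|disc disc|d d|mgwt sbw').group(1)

The match spans [0:5] → 'ew ew'.
Captured: group 1 = 'ew'.

'ew'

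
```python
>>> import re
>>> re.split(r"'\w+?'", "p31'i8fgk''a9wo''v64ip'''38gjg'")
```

['p31', '', '', "'", '']

Each match becomes a cut point; 5 segments remain.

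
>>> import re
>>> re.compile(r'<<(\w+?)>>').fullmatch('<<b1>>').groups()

('b1',)

`re.fullmatch` requires the pattern to consume the entire string.
The match spans [0:6] → '<<b1>>'.
Captured: group 1 = 'b1'.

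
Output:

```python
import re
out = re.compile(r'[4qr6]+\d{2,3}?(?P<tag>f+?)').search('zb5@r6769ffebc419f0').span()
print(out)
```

(4, 10)

Pattern: one or more of one of [4qr6], then 2 to 3 of a digit (lazy); then one or more of a literal 'f' (lazy) (captured as 'tag').
The `?` after the quantifier makes it lazy — it takes as little as possible before letting the rest of the pattern try.
`re.search` scans for the first position where the pattern succeeds.
The match spans [4:10] → 'r6769f'.
Captured: group 1 = 'f'.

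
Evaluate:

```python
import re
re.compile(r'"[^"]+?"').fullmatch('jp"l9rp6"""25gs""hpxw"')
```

`fullmatch` succeeds only if the pattern covers the string from start to end.
Here there's no way to consume every character, so the call returns None.

None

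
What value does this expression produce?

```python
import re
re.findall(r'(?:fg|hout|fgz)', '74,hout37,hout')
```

['hout', 'hout']

Matches: at [3:7] → 'hout'; at [10:14] → 'hout'.
With no groups in the pattern, `findall` gives back each whole match — 2 here.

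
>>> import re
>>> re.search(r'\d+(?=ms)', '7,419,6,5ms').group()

'5'

The positive lookaround only admits positions where the adjacent text matches; those characters stay outside the span.
`search` walks the string left to right and returns the first match it finds.
The match spans [8:9] → '5'.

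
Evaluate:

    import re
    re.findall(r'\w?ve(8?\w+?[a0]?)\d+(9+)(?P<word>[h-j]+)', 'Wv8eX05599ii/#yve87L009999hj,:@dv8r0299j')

[('87L0', '9', 'hj')]

The pattern matches optionally a word character, then the literal 've'; then optionally the literal '8', then one or more of a word character (lazy), then optionally one of [a0] (captured); then one or more of a digit; then one or more of a literal '9' (captured); then one or more of a character in [h-j] (captured as 'word').
Walking the string: at [14:28] match 'yve87L009999hj', groups = ('87L0', '9', 'hj').
With 3 capturing groups, `findall` returns a 3-tuple per match.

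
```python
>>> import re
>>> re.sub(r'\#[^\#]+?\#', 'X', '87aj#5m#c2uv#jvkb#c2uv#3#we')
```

'87ajXc2uvXc2uvXwe'

Matches: at [4:8] → '#5m#'; at [12:18] → '#jvkb#'; at [22:25] → '#3#'.
`sub` substitutes 'X' at each match site.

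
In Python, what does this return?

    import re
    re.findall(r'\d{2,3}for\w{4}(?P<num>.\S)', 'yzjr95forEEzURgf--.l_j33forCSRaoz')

['Rg', 'oz']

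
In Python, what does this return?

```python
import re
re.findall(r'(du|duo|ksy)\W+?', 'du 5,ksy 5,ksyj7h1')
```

['du', 'ksy']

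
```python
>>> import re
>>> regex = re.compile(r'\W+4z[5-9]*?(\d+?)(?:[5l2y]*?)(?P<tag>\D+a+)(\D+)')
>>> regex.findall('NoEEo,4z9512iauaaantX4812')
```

[('951', 'iauaaa', 'ntX')]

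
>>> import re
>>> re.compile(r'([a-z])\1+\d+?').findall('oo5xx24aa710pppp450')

['o', 'x', 'a', 'p']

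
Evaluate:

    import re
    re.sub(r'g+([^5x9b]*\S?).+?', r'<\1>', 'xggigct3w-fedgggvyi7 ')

'x<igct3w-fedgggvyi7>'

Pattern: one or more of a literal 'g'; then zero or more of any character except [5x9b], then optionally a non-whitespace character (captured); then one or more of any character (lazy).
Matches: at [1:21] → 'ggigct3w-fedgggvyi7 '.
`\1` in the replacement pulls in group 1's text for each match.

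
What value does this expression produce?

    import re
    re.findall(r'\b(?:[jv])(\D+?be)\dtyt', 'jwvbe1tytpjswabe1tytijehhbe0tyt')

['wvbe']

Pattern: a word boundary (`\b`, zero-width); then one of [jv] (non-capturing group); then one or more of a non-digit (lazy), then the literal 'be' (captured); then a digit, then the literal 'tyt'.
Scanning left to right: at [0:9] match 'jwvbe1tyt', group 1 = 'wvbe'.
`findall` collects group 1 from the one match (1 total).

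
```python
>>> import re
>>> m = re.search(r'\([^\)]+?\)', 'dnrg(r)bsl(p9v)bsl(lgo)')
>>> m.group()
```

'(r)'

The match spans [4:7] → '(r)'.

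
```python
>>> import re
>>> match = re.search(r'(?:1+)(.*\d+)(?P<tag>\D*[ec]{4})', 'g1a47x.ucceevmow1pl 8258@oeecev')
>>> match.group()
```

The pattern matches one or more of a literal '1' (non-capturing group); then zero or more of any character, then one or more of a digit (captured); then zero or more of a non-digit, then exactly 4 of one of [ec] (captured as 'tag').
`re.search` scans for the first position where the pattern succeeds.
The match spans [1:30] → '1a47x.ucceevmow1pl 8258@oeece'.
Captured: group 1 = 'a47x.ucceevmow1pl 8258', group 2 = '@oeece'.

'1a47x.ucceevmow1pl 8258@oeece'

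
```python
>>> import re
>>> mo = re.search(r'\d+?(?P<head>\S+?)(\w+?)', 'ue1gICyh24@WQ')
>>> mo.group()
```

'1gI'

The match spans [2:5] → '1gI'.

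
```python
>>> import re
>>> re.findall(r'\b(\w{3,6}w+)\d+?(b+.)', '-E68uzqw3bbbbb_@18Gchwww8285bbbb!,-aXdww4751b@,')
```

This matches a word boundary (`\b`, zero-width); then 3 to 6 of a word character, then one or more of a literal 'w' (captured); then one or more of a digit (lazy); then one or more of the literal 'b', then any character (captured).
Walking the string: at [1:15] match 'E68uzqw3bbbbb_', groups = ('E68uzqw', 'bbbbb_'); at [16:33] match '18Gchwww8285bbbb!', groups = ('18Gchwww', 'bbbb!'); at [35:46] match 'aXdww4751b@', groups = ('aXdww', 'b@').
Multiple groups make `findall` return tuples — one 2-tuple for each match.

[('E68uzqw', 'bbbbb_'), ('18Gchwww', 'bbbb!'), ('aXdww', 'b@')]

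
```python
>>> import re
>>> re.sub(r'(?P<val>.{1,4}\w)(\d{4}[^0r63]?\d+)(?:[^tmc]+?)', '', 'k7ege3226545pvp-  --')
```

Lazy quantifiers expand one character at a time until the remainder of the pattern can match.
Every occurrence is swapped for ''.

'vp-  --'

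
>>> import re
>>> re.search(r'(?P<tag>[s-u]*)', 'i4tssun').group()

Pattern: zero or more of a character in [s-u] (captured as 'tag').
The match spans [0:0] → ''.

''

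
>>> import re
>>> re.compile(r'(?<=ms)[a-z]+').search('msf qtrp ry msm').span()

(2, 3)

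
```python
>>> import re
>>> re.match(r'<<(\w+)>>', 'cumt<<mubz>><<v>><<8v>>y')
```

`match` is anchored at position 0; if the pattern doesn't fit there, it returns None.
Here the pattern fails at index 0, so the call returns None.

None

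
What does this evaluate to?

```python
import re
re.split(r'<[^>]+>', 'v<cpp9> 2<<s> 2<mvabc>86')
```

Matches to split on: at [1:7] → '<cpp9>'; at [9:13] → '<<s>'; at [15:22] → '<mvabc>'.
Splitting on the pattern gives 4 pieces.

['v', ' 2', ' 2', '86']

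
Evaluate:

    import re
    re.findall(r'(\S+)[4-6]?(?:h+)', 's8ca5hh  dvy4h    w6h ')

['s8ca5h', 'dvy4', 'w6']

This matches one or more of a non-whitespace character (captured); then optionally a character in [4-6]; then one or more of a literal 'h' (non-capturing group).
Because there's exactly one group, `findall` drops the full match and keeps group 1 from each hit.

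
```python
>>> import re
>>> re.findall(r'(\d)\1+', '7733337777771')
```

['7', '3', '7']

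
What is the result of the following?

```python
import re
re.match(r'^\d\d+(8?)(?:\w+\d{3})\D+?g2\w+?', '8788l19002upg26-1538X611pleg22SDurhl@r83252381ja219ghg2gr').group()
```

'8788l19002upg26'

The pattern matches anchored at the start of the string; then a digit, then one or more of a digit; then optionally a literal '8' (captured); then one or more of a word character, then exactly 3 of a digit (non-capturing group); then one or more of a non-digit (lazy); then the literal 'g2', then one or more of a word character (lazy).
`match` is anchored at position 0; if the pattern doesn't fit there, it returns None.
The match spans [0:15] → '8788l19002upg26'.
Captured: group 1 = ''.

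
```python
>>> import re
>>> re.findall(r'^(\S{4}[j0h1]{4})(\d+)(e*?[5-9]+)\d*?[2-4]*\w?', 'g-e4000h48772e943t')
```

Multiple groups make `findall` return tuples — one 3-tuple for the one match.

[('g-e4000h', '48772', 'e9')]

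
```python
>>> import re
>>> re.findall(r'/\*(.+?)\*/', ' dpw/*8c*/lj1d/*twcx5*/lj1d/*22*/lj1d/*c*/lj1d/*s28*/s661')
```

Walking the string: at [4:10] match '/*8c*/', group 1 = '8c'; at [14:23] match '/*twcx5*/', group 1 = 'twcx5'; at [27:33] match '/*22*/', group 1 = '22'; at [37:42] match '/*c*/', group 1 = 'c'; at [46:53] match '/*s28*/', group 1 = 's28'.
Because there's exactly one group, `findall` drops the full match and keeps group 1 from each hit.

['8c', 'twcx5', '22', 'c', 's28']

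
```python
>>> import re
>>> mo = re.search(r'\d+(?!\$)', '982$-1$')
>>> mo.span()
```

(0, 2)

`(?!…)`/`(?<!…)` only lets a position through if the neighbouring text does NOT match; no characters are consumed.
The match spans [0:2] → '98'.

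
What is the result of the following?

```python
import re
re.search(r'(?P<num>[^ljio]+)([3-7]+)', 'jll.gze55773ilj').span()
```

(3, 12)

Pattern: one or more of any character except [ljio] (captured as 'num'); then one or more of a character in [3-7] (captured).
Unlike `match`, `search` isn't anchored — it looks for the pattern anywhere in the string.
The match spans [3:12] → '.gze55773'.
Captured: group 1 = '.gze5577', group 2 = '3'.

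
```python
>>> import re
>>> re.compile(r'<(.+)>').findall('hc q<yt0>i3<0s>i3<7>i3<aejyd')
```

Scanning left to right: at [4:20] match '<yt0>i3<0s>i3<7>', group 1 = 'yt0>i3<0s>i3<7'.
With a single group, `findall` returns only what that group captured — 1 item.

['yt0>i3<0s>i3<7']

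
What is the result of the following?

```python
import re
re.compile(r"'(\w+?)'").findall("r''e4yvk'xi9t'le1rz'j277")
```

Scanning left to right: at [2:9] match "'e4yvk'", group 1 = 'e4yvk'; at [13:20] match "'le1rz'", group 1 = 'le1rz'.
Because there's exactly one group, `findall` drops the full match and keeps group 1 from each hit.

['e4yvk', 'le1rz']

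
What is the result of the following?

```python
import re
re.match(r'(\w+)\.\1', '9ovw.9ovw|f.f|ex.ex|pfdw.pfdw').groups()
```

After group 1 captures some text, `\1` only succeeds where that same text appears again.
`re.match` only tries the pattern at the start of the string.
The match spans [0:9] → '9ovw.9ovw'.
Captured: group 1 = '9ovw'.

('9ovw',)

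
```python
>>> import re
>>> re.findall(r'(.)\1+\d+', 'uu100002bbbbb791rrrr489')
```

['u', 'b', 'r']

A backreference is literal: `\1` must see the identical characters the first group matched.
Walking the string: at [0:8] match 'uu100002', group 1 = 'u'; at [8:16] match 'bbbbb791', group 1 = 'b'; at [16:23] match 'rrrr489', group 1 = 'r'.
`findall` collects group 1 from each match (3 total).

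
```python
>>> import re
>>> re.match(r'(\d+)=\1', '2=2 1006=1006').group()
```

'2=2'

`re.match` only tries the pattern at the start of the string.
The match spans [0:3] → '2=2'.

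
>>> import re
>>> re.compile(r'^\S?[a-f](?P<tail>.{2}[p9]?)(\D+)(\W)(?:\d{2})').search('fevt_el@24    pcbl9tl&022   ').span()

The pattern matches anchored at the start of the string; then optionally a non-whitespace character, then a character in [a-f]; then exactly 2 of any character, then optionally one of [p9] (captured as 'tail'); then one or more of a non-digit (captured); then a non-word character (captured); then exactly 2 of a digit (non-capturing group).
`search` walks the string left to right and returns the first match it finds.
The match spans [0:10] → 'fevt_el@24'.
Captured: group 1 = 'vt', group 2 = '_el', group 3 = '@'.

(0, 10)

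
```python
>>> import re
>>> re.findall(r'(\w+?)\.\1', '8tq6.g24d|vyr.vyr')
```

['vyr']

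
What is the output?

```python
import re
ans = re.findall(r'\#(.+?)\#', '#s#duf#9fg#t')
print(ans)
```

Because the quantifier is non-greedy, it stops expanding at the earliest point where the rest of the pattern can succeed.
`findall` collects group 1 from each match (2 total).

['s', '9fg']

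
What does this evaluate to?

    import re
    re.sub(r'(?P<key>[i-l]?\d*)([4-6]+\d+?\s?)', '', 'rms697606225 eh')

'rms25 eh'

This matches optionally a character in [i-l], then zero or more of a digit (captured as 'key'); then one or more of a character in [4-6], then one or more of a digit (lazy), then optionally whitespace (captured).
Every occurrence is swapped for ''.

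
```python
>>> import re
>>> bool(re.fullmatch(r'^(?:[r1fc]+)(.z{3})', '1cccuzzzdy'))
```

False

`re.fullmatch` requires the pattern to consume the entire string.
Here the string isn't matched end-to-end, so the call returns None, and `bool(None)` is False.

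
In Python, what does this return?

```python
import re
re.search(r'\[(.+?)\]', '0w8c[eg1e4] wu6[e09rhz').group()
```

`re.search` scans for the first position where the pattern succeeds.
The match spans [4:11] → '[eg1e4]'.
Captured: group 1 = 'eg1e4'.

'[eg1e4]'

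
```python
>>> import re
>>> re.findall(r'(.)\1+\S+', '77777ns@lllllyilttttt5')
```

`\1` has to match the exact text group 1 already captured.
One capturing group, so `findall` returns just the captured substring from the one match — 1 in all.

['7']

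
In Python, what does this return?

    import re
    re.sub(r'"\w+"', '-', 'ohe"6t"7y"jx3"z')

Each match is replaced by '-'.

'ohe-7y-z'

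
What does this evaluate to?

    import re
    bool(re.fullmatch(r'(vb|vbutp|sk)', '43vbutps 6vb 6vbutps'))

`re.fullmatch` requires the pattern to consume the entire string.
Here the pattern can't cover the whole string, so the call returns None, and `bool(None)` is False.

False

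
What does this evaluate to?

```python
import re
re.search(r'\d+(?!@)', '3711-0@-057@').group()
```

A negative assertion filters positions out without eating any characters.
`re.search` scans for the first position where the pattern succeeds.
The match spans [0:4] → '3711'.

'3711'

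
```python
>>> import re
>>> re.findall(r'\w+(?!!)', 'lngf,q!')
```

['lngf']

`(?!…)`/`(?<!…)` only lets a position through if the neighbouring text does NOT match; no characters are consumed.
Scanning left to right: at [0:4] → 'lngf'.
`findall` yields the raw match text (1 of them) because the pattern has no groups.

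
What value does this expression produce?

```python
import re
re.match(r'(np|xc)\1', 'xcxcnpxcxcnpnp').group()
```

'xcxc'

A backreference is literal: `\1` must see the identical characters the first group matched.
With `match`, the pattern is implicitly anchored at the beginning.
The match spans [0:4] → 'xcxc'.
Captured: group 1 = 'xc'.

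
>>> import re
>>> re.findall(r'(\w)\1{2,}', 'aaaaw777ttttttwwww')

A backreference is literal: `\1` must see the identical characters the first group matched.
`findall` collects group 1 from each match (4 total).

['a', '7', 't', 'w']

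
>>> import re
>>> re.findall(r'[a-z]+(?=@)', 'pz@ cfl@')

The lookaround is zero-width — it requires the adjacent text to match without consuming it, so the asserted text isn't part of the match.
Walking the string: at [0:2] → 'pz'; at [4:7] → 'cfl'.
`findall` yields the raw match text (2 of them) because the pattern has no groups.

['pz', 'cfl']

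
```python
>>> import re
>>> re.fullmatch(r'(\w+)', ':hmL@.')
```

The pattern matches one or more of a word character (captured).
`fullmatch` succeeds only if the pattern covers the string from start to end.
Here there's no way to consume every character, so the call returns None.

None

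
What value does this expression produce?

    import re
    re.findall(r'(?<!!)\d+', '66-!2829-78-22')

['66', '829', '78', '22']

The negative lookahead/lookbehind blocks any match where the forbidden context is present.
With no groups in the pattern, `findall` gives back each whole match — 4 here.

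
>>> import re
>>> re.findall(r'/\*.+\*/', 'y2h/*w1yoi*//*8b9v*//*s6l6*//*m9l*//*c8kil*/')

`findall` yields the raw match text (1 of them) because the pattern has no groups.

['/*w1yoi*//*8b9v*//*s6l6*//*m9l*//*c8kil*/']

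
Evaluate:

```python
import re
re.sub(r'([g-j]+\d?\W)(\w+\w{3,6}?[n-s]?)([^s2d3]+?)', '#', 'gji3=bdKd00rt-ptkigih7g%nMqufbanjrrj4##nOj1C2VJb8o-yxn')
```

Pattern: one or more of a character in [g-j], then optionally a digit, then a non-word character (captured); then one or more of a word character, then 3 to 6 of a word character (lazy), then optionally a character in [n-s] (captured); then one or more of any character except [s2d3] (lazy) (captured).
Lazy quantifiers expand one character at a time until the remainder of the pattern can match.
Matches: at [0:14] → 'gji3=bdKd00rt-'; at [22:38] → 'g%nMqufbanjrrj4#'.
`sub` substitutes '#' at each match site.

'#ptkigih7##nOj1C2VJb8o-yxn'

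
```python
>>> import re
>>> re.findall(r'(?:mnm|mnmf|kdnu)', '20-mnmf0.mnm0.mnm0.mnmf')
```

Branches in `(...|...)` are attempted left-to-right; the first branch that allows the whole pattern to succeed is taken.
Since nothing is captured, `findall` lists the 4 matched substrings directly.

['mnm', 'mnm', 'mnm', 'mnm']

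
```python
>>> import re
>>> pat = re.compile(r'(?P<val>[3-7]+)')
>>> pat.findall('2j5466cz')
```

['5466']

Pattern: one or more of a character in [3-7] (captured as 'val').
Scanning left to right: at [2:6] match '5466', group 1 = '5466'.
`findall` collects group 1 from the one match (1 total).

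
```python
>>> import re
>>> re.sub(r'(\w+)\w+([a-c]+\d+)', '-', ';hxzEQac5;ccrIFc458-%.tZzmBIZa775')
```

The pattern matches one or more of a word character (captured); then one or more of a word character; then one or more of a character in [a-c], then one or more of a digit (captured).
Each match is replaced by '-'.

';-;--%.-'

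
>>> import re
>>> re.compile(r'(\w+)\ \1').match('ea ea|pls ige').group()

'ea ea'

`match` is anchored at position 0; if the pattern doesn't fit there, it returns None.
The match spans [0:5] → 'ea ea'.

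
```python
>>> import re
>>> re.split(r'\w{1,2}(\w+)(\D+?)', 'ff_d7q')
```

Pattern: 1 to 2 of a word character; then one or more of a word character (captured); then one or more of a non-digit (lazy) (captured).
Matches to split on: at [0:6] → 'ff_d7q'.
The group in the pattern means `split` returns the separators' captures alongside the pieces.

['', '_d7', 'q', '']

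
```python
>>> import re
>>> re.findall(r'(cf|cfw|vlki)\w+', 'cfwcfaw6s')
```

['cf']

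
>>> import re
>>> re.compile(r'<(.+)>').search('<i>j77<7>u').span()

(0, 9)

The match spans [0:9] → '<i>j77<7>'.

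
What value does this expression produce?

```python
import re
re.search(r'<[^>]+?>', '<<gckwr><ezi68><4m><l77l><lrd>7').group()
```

'<<gckwr>'

`re.search` scans for the first position where the pattern succeeds.
The match spans [0:8] → '<<gckwr>'.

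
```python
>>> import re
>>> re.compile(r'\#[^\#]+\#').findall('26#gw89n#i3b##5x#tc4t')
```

Since nothing is captured, `findall` lists the 2 matched substrings directly.

['#gw89n#', '#5x#']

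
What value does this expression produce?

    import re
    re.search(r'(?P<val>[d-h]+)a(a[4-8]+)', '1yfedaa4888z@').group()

'fedaa4888'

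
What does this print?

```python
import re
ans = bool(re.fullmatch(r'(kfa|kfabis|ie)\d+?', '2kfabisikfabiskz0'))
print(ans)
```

False

For `fullmatch`, every character of the input must be accounted for by the pattern.
Here the string isn't matched end-to-end, so the call returns None, and `bool(None)` is False.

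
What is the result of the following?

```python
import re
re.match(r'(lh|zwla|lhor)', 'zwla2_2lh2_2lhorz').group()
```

`re.match` won't scan ahead — the pattern has to work from the very first character.
The match spans [0:4] → 'zwla'.

'zwla'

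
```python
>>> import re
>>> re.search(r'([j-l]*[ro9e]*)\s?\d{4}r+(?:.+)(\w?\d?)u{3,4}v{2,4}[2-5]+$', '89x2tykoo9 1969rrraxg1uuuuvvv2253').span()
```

(6, 33)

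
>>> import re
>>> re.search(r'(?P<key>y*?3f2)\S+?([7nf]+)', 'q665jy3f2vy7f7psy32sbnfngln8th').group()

The pattern matches zero or more of the literal 'y' (lazy), then the literal '3f2' (captured as 'key'); then one or more of a non-whitespace character (lazy); then one or more of one of [7nf] (captured).
The match spans [5:14] → 'y3f2vy7f7'.

'y3f2vy7f7'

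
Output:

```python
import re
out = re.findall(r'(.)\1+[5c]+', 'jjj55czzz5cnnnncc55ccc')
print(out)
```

['j', 'z', 'n']

A backreference is literal: `\1` must see the identical characters the first group matched.
Walking the string: at [0:6] match 'jjj55c', group 1 = 'j'; at [6:11] match 'zzz5c', group 1 = 'z'; at [11:22] match 'nnnncc55ccc', group 1 = 'n'.
Because there's exactly one group, `findall` drops the full match and keeps group 1 from each hit.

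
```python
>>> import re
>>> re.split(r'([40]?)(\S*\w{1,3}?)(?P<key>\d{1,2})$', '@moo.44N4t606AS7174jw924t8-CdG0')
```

This matches optionally one of [40] (captured); then zero or more of a non-whitespace character, then 1 to 3 of a word character (lazy) (captured); then 1 to 2 of a digit (captured as 'key'); then anchored at the end.
Matches to split on: at [0:31] → '@moo.44N4t606AS7174jw924t8-CdG0'.
The group in the pattern means `split` returns the separators' captures alongside the pieces.

['', '', '@moo.44N4t606AS7174jw924t8-CdG', '0', '']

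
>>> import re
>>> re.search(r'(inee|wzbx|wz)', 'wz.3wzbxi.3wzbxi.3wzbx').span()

`re.search` tries every starting position until one works.
The match spans [0:2] → 'wz'.
Captured: group 1 = 'wz'.

(0, 2)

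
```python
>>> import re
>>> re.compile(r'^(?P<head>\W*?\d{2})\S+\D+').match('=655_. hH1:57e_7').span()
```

`re.match` won't scan ahead — the pattern has to work from the very first character.
The match spans [0:9] → '=655_. hH'.

(0, 9)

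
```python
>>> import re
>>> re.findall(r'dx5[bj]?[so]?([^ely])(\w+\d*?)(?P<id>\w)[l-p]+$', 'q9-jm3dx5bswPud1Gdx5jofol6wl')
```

[('w', 'Pud1Gdx5jofol6', 'w')]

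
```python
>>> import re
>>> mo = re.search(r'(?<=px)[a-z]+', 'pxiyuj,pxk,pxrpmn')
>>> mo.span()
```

(2, 6)

Because the assertion is zero-width, the text it checks is not consumed and won't appear in the result.
The match spans [2:6] → 'iyuj'.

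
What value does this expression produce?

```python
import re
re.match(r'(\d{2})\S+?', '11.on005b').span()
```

`match` is anchored at position 0; if the pattern doesn't fit there, it returns None.
The match spans [0:3] → '11.'.

(0, 3)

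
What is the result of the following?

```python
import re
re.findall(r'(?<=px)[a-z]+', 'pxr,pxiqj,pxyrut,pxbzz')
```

['r', 'iqj', 'yrut', 'bzz']

The `(?=…)`/`(?<=…)` assertion just peeks at neighbouring text; it doesn't advance the match position.
`findall` yields the raw match text (4 of them) because the pattern has no groups.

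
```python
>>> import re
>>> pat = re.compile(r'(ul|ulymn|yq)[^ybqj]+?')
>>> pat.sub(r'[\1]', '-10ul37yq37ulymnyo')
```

`\1` in the replacement pulls in group 1's text for each match.

'-10[ul]7[yq]7ulymnyo'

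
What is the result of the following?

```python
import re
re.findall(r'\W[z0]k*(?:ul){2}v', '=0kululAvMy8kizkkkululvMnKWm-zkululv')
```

The pattern matches a non-word character, then one of [z0], then zero or more of the literal 'k'; then the literal 'ul' repeated 2 times, then the literal 'v'.
Matches: at [28:36] → '-zkululv'.
No capturing groups, so `findall` returns the 1 full match string.

['-zkululv']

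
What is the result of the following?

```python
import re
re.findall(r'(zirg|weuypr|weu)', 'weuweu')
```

Walking the string: at [0:3] match 'weu', group 1 = 'weu'; at [3:6] match 'weu', group 1 = 'weu'.
One capturing group, so `findall` returns just the captured substring from each match — 2 in all.

['weu', 'weu']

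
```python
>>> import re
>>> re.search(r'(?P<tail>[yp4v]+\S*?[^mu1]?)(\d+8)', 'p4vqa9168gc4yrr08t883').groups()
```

The match spans [0:9] → 'p4vqa9168'.
Captured: group 1 = 'p4vqa', group 2 = '9168'.

('p4vqa', '9168')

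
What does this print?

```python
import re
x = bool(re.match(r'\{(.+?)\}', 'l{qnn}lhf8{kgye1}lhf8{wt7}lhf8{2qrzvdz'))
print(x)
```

`re.match` only tries the pattern at the start of the string.
Here position 0 doesn't satisfy it, so the call returns None, and `bool(None)` is False.

False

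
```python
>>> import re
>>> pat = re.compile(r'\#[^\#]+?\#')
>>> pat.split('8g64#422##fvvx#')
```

['8g64', '', '']

Matches to split on: at [4:9] → '#422#'; at [9:15] → '#fvvx#'.
Each match becomes a cut point; 3 segments remain.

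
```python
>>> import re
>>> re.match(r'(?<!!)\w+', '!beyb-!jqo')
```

`match` is anchored at position 0; if the pattern doesn't fit there, it returns None.
Here the pattern fails at index 0, so the call returns None.

None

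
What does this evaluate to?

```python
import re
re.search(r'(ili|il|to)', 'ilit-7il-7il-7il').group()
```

The regex engine tests alternatives in the order written; an earlier branch that matches wins even if a later one would match more.
Unlike `match`, `search` isn't anchored — it looks for the pattern anywhere in the string.
The match spans [0:3] → 'ili'.
Captured: group 1 = 'ili'.

'ili'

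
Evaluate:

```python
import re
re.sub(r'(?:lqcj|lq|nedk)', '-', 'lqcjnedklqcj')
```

`|` is ordered: at each position the engine commits to the first alternative that works.
Matches: at [0:4] → 'lqcj'; at [4:8] → 'nedk'; at [8:12] → 'lqcj'.
Each match is replaced by '-'.

'---'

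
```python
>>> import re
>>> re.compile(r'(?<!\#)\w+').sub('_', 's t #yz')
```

The negative lookahead/lookbehind blocks any match where the forbidden context is present.
Matches: at [0:1] → 's'; at [2:3] → 't'; at [6:7] → 'z'.
Every occurrence is swapped for '_'.

'_ _ #y_'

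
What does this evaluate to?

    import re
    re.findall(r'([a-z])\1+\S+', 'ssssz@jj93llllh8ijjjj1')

['s']

The backreference `\1` re-matches whatever the first group consumed, character for character.
Matches: at [0:22] match 'ssssz@jj93llllh8ijjjj1', group 1 = 's'.
With a single group, `findall` returns only what that group captured — 1 item.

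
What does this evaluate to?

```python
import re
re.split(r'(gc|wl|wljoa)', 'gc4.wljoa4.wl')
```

['', 'gc', '4.', 'wl', 'joa4.', 'wl', '']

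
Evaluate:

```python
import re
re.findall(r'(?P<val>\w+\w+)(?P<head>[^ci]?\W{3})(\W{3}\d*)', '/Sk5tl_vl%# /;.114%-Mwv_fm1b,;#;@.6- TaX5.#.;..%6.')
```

[('Sk5tl_vl', '%# ', '/;.114'), ('Mwv_fm1b', ',;#', ';@.6'), ('TaX5', '.#.;', '..%6')]

The pattern matches one or more of a word character, then one or more of a word character (captured as 'val'); then optionally any character except [ci], then exactly 3 of a non-word character (captured as 'head'); then exactly 3 of a non-word character, then zero or more of a digit (captured).
3 groups means each result is a tuple of 3 captured strings — 3 here.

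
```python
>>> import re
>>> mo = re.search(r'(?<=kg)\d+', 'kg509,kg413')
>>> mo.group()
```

'509'

Because the assertion is zero-width, the text it checks is not consumed and won't appear in the result.
`re.search` scans for the first position where the pattern succeeds.
The match spans [2:5] → '509'.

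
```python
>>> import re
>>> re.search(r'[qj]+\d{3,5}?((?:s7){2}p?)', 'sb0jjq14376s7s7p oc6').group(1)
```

's7s7p'

The pattern matches one or more of one of [qj]; then 3 to 5 of a digit (lazy); then the literal 's7' repeated 2 times, then optionally a literal 'p' (captured).
Unlike `match`, `search` isn't anchored — it looks for the pattern anywhere in the string.
The match spans [3:16] → 'jjq14376s7s7p'.
Captured: group 1 = 's7s7p'.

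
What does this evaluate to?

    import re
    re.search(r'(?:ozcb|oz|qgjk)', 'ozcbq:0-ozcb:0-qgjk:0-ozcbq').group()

Alternation tries branches left to right and keeps the first one that lets the overall match succeed at that position.
The match spans [0:4] → 'ozcb'.

'ozcb'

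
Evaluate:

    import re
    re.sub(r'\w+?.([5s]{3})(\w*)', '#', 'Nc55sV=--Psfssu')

'#=--Psfssu'

The pattern matches one or more of a word character (lazy), then any character; then exactly 3 of one of [5s] (captured); then zero or more of a word character (captured).
Matches: at [0:6] → 'Nc55sV'.
Each match is replaced by '#'.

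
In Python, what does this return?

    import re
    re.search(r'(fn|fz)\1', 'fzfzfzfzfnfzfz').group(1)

'fz'

`\1` has to match the exact text group 1 already captured.
Unlike `match`, `search` isn't anchored — it looks for the pattern anywhere in the string.
The match spans [0:4] → 'fzfz'.
Captured: group 1 = 'fz'.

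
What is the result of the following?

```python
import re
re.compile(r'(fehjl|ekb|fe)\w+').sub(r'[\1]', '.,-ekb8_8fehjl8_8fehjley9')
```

'.,-[ekb]'

Each match is replaced using the text its own group 1 captured.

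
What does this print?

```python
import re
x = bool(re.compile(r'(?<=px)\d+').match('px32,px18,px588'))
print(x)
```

False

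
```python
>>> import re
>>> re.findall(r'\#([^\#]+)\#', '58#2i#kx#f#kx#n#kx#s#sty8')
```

Walking the string: at [2:6] match '#2i#', group 1 = '2i'; at [8:11] match '#f#', group 1 = 'f'; at [13:16] match '#n#', group 1 = 'n'; at [18:21] match '#s#', group 1 = 's'.
Because there's exactly one group, `findall` drops the full match and keeps group 1 from each hit.

['2i', 'f', 'n', 's']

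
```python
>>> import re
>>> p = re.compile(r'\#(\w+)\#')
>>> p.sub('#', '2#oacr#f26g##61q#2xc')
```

'2#f26g##2xc'

Matches: at [1:7] → '#oacr#'; at [12:17] → '#61q#'.
`sub` substitutes '#' at each match site.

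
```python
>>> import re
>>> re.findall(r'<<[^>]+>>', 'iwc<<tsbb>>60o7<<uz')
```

Matches: at [3:11] → '<<tsbb>>'.
Since nothing is captured, `findall` lists the 1 matched substring directly.

['<<tsbb>>']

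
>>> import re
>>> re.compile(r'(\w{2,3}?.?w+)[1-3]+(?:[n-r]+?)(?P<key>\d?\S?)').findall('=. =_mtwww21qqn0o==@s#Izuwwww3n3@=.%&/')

[('_mtwww', 'q'), ('Izuwwww', '3@')]

The pattern matches 2 to 3 of a word character (lazy), then optionally any character, then one or more of a literal 'w' (captured); then one or more of a character in [1-3]; then one or more of a character in [n-r] (lazy) (non-capturing group); then optionally a digit, then optionally a non-whitespace character (captured as 'key').
Because the quantifier is non-greedy, it stops expanding at the earliest point where the rest of the pattern can succeed.
Scanning left to right: at [4:14] match '_mtwww21qq', groups = ('_mtwww', 'q'); at [22:33] match 'Izuwwww3n3@', groups = ('Izuwwww', '3@').
2 groups means each result is a tuple of 2 captured strings — 2 here.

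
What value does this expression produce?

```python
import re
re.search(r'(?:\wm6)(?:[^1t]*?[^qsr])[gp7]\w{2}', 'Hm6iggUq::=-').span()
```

(0, 7)

Pattern: a word character, then the literal 'm6' (non-capturing group); then zero or more of any character except [1t] (lazy), then any character except [qsr] (non-capturing group); then one of [gp7], then exactly 2 of a word character.
Because the quantifier is non-greedy, it stops expanding at the earliest point where the rest of the pattern can succeed.
Unlike `match`, `search` isn't anchored — it looks for the pattern anywhere in the string.
The match spans [0:7] → 'Hm6iggU'.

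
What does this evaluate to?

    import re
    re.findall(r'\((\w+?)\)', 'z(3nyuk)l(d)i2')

['3nyuk', 'd']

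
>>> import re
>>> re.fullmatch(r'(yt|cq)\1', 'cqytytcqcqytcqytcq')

None

`\1` has to match the exact text group 1 already captured.
`re.fullmatch` requires the pattern to consume the entire string.
Here the string isn't matched end-to-end, so the call returns None.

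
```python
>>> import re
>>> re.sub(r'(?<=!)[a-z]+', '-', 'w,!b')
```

'w,!-'

Because the assertion is zero-width, the text it checks is not consumed and won't appear in the result.
Every occurrence is swapped for '-'.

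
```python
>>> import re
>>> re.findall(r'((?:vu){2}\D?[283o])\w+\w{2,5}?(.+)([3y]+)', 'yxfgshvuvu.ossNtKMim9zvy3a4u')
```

This matches the literal 'vu' repeated 2 times, then optionally a non-digit, then one of [283o] (captured); then one or more of a word character, then 2 to 5 of a word character (lazy); then one or more of any character (captured); then one or more of one of [3y] (captured).
Scanning left to right: at [6:25] match 'vuvu.ossNtKMim9zvy3', groups = ('vuvu.o', 'y', '3').
With 3 capturing groups, `findall` returns a 3-tuple per match.

[('vuvu.o', 'y', '3')]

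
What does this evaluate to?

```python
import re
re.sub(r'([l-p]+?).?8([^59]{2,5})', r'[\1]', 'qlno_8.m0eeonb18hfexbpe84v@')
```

'q[lno]onb18hfexb[p]'

Pattern: one or more of a character in [l-p] (lazy) (captured); then optionally any character, then the literal '8'; then 2 to 5 of any character except [59] (captured).
Matches: at [1:11] → 'lno_8.m0ee'; at [21:27] → 'pe84v@'.
The replacement refers to a captured group, so each match is rewritten using its own captured text.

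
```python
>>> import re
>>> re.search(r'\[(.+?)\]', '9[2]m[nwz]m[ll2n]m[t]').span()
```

The `?` after the quantifier makes it lazy — it takes as little as possible before letting the rest of the pattern try.
The match spans [1:4] → '[2]'.

(1, 4)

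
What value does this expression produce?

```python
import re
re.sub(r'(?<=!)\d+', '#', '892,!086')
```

The lookaround is zero-width — it requires the adjacent text to match without consuming it, so the asserted text isn't part of the match.
Matches: at [5:8] → '086'.
Each match is replaced by '#'.

'892,!#'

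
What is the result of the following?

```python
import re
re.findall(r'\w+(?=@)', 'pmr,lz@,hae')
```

['lz']

Lookahead/lookbehind check context without consuming it, so the matched span excludes the asserted characters.
With no groups in the pattern, `findall` gives back each whole match — 1 here.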